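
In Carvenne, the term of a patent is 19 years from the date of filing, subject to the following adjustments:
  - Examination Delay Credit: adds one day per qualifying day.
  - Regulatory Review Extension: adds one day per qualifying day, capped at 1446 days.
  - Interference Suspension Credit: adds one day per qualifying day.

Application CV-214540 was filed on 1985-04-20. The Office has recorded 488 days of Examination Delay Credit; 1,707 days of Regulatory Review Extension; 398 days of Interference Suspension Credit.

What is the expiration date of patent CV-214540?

Base term: filing date + 19 years → 20 April 2004.
Examination Delay Credit: +488 days → 21 August 2005.
Regulatory Review Extension: 1707 days claimed exceeds the 1446-day cap, so +1446 days → 6 August 2009.
Interference Suspension Credit: +398 days → 8 September 2010.

September 8, 2010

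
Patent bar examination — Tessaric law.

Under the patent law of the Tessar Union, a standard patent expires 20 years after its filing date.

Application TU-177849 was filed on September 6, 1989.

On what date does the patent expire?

Filing date + 20 years → 6 September 2009.

2009-09-06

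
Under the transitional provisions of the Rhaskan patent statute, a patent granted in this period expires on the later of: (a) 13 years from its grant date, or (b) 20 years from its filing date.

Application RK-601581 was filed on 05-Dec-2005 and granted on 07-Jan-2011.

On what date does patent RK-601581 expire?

(a) grant + 13 years → 7 January 2024.
(b) filing + 20 years → 5 December 2025.
Later of the two: 5 December 2025.

2025-12-05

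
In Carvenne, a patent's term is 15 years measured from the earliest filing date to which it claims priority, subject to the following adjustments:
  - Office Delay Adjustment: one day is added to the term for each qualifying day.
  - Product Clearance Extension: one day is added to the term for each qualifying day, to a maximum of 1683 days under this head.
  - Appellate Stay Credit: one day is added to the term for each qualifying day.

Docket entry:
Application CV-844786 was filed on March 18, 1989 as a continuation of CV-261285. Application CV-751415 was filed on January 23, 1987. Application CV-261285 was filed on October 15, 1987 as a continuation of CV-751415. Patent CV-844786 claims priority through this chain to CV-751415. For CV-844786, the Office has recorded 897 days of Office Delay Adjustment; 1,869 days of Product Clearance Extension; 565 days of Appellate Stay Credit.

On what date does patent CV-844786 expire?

2010-09-03

Earliest priority filing: 23 January 1987.
Base term: 23 January 1987 + 15 years → 23 January 2002.
Office Delay Adjustment: +897 days → 8 July 2004.
Product Clearance Extension: 1869 days claimed exceeds the 1683-day cap, so +1683 days → 15 February 2009.
Appellate Stay Credit: +565 days → 3 September 2010.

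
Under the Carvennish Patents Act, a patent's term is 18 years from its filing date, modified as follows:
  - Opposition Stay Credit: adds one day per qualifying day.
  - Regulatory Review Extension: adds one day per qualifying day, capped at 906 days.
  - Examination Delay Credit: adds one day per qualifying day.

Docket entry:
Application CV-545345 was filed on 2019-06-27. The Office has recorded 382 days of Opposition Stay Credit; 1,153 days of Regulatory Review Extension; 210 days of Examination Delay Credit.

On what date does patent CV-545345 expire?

Base term: filing date + 18 years → 27 June 2037.
Opposition Stay Credit: +382 days → 14 July 2038.
Regulatory Review Extension: 1153 days claimed exceeds the 906-day cap, so +906 days → 5 January 2041.
Examination Delay Credit: +210 days → 3 August 2041.

2041-08-03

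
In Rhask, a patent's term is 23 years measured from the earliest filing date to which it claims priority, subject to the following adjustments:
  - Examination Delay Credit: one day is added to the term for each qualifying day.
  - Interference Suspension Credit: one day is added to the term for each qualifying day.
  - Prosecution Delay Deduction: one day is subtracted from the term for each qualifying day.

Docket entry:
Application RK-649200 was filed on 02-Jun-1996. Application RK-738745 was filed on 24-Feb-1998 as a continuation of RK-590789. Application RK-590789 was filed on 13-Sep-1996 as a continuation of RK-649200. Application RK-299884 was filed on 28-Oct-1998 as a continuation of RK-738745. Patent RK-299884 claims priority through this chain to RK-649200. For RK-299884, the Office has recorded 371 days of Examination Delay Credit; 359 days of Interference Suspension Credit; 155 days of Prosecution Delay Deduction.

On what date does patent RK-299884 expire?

Earliest priority filing: 2 June 1996.
Base term: 2 June 1996 + 23 years → 2 June 2019.
Examination Delay Credit: +371 days → 7 June 2020.
Interference Suspension Credit: +359 days → 1 June 2021.
Prosecution Delay Deduction: −155 days → 28 December 2020.

2020-12-28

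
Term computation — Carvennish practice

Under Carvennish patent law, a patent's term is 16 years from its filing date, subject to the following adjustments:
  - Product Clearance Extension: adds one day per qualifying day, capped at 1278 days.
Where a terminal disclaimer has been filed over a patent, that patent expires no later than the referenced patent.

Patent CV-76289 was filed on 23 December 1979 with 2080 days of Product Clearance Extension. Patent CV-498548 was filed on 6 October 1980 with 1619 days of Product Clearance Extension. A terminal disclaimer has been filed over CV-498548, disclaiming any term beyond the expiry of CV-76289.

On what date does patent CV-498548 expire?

June 23, 1999

Natural term of CV-498548:
  Base: filing + 16 years → 6 October 1996.
  Product Clearance Extension: 1619 days claimed exceeds the 1278-day cap, so +1278 days → 6 April 2000.
Expiry of referenced patent CV-76289:
  Base: filing + 16 years → 23 December 1995.
  Product Clearance Extension: 2080 days claimed exceeds the 1278-day cap, so +1278 days → 23 June 1999.
Terminal disclaimer: CV-498548 expires on the earlier of 6 April 2000 and 23 June 1999.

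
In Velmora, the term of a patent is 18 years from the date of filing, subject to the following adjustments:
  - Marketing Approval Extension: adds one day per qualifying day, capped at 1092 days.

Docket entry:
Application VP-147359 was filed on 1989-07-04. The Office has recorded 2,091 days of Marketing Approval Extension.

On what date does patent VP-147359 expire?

2010-06-30

Base term: filing date + 18 years → 4 July 2007.
Marketing Approval Extension: 2091 days claimed exceeds the 1092-day cap, so +1092 days → 30 June 2010.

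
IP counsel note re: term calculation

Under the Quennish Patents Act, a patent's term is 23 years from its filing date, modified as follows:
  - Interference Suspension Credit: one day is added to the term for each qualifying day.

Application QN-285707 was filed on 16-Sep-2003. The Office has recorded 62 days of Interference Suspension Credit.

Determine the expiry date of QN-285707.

Base term: filing date + 23 years → 16 September 2026.
Interference Suspension Credit: +62 days → 17 November 2026.

November 17, 2026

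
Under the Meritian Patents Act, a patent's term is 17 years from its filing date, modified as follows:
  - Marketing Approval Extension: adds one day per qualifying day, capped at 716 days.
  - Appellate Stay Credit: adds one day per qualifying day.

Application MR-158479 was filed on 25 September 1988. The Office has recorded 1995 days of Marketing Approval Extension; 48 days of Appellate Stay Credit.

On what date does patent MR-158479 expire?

Base term: filing date + 17 years → 25 September 2005.
Marketing Approval Extension: 1995 days claimed exceeds the 716-day cap, so +716 days → 11 September 2007.
Appellate Stay Credit: +48 days → 29 October 2007.

October 29, 2007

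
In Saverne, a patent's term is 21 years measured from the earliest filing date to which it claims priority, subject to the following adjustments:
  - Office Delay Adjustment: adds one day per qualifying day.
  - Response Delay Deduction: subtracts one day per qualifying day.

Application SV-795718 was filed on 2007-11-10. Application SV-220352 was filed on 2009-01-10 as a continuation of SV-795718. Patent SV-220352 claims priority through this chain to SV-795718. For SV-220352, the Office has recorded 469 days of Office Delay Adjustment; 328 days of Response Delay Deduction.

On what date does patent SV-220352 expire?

March 31, 2029

Earliest priority filing: 10 November 2007.
Base term: 10 November 2007 + 21 years → 10 November 2028.
Office Delay Adjustment: +469 days → 22 February 2030.
Response Delay Deduction: −328 days → 31 March 2029.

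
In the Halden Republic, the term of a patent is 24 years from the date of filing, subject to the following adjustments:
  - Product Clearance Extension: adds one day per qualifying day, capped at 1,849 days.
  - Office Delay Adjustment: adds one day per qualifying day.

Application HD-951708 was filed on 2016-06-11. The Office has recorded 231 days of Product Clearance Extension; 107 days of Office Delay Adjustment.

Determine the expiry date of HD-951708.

Base term: filing date + 24 years → 11 June 2040.
Product Clearance Extension: 231 days (within the 1849-day cap) → +231 days → 28 January 2041.
Office Delay Adjustment: +107 days → 15 May 2041.

2041-05-15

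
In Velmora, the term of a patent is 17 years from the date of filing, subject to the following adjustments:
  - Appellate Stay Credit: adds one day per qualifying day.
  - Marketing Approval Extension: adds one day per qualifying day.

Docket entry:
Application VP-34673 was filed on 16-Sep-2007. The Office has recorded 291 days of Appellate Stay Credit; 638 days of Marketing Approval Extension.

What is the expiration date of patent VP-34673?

Base term: filing date + 17 years → 16 September 2024.
Appellate Stay Credit: +291 days → 4 July 2025.
Marketing Approval Extension: +638 days → 3 April 2027.

2027-04-03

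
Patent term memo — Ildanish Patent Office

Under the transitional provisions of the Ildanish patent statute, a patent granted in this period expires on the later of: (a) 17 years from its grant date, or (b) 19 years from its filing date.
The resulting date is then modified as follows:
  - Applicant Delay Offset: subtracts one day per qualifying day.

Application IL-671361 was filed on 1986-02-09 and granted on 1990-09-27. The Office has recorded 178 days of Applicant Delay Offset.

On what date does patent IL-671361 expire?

(a) grant + 17 years → 27 September 2007.
(b) filing + 19 years → 9 February 2005.
Later of the two: 27 September 2007.
Applicant Delay Offset: −178 days → 2 April 2007.

April 2, 2007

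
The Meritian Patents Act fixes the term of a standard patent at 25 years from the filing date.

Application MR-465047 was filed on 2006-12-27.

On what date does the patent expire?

2031-12-27

Filing date + 25 years → 27 December 2031.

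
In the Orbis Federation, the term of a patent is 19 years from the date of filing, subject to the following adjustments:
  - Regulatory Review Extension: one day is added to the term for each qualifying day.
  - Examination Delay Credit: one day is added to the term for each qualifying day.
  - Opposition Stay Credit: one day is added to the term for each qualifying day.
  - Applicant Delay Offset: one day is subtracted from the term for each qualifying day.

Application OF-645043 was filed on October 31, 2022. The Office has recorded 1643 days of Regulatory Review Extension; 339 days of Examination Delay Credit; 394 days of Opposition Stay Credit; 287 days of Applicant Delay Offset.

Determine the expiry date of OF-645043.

July 21, 2047

Base term: filing date + 19 years → 31 October 2041.
Regulatory Review Extension: +1643 days → 1 May 2046.
Examination Delay Credit: +339 days → 5 April 2047.
Opposition Stay Credit: +394 days → 3 May 2048.
Applicant Delay Offset: −287 days → 21 July 2047.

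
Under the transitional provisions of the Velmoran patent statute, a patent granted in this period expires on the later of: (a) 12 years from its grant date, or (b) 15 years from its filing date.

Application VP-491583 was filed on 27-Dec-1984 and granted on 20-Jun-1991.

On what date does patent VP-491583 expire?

2003-06-20

(a) grant + 12 years → 20 June 2003.
(b) filing + 15 years → 27 December 1999.
Later of the two: 20 June 2003.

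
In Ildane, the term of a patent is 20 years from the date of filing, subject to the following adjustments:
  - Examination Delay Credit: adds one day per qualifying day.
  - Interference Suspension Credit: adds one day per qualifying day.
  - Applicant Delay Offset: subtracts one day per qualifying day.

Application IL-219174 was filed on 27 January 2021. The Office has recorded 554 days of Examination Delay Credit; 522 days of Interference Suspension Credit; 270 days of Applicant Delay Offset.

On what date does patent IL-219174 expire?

Base term: filing date + 20 years → 27 January 2041.
Examination Delay Credit: +554 days → 4 August 2042.
Interference Suspension Credit: +522 days → 8 January 2044.
Applicant Delay Offset: −270 days → 13 April 2043.

April 13, 2043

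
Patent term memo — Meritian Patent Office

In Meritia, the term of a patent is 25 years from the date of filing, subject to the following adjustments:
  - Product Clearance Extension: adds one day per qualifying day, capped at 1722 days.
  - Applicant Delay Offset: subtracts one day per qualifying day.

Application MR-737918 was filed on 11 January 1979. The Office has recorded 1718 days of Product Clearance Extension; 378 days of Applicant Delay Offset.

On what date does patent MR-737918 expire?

2007-09-12

Base term: filing date + 25 years → 11 January 2004.
Product Clearance Extension: 1718 days (within the 1722-day cap) → +1718 days → 24 September 2008.
Applicant Delay Offset: −378 days → 12 September 2007.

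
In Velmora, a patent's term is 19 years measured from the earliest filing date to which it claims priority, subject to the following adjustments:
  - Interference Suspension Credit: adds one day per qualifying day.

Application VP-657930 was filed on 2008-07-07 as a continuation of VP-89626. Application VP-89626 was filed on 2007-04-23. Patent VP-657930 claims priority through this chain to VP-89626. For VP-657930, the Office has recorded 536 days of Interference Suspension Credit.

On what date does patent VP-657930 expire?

October 11, 2027

Earliest priority filing: 23 April 2007.
Base term: 23 April 2007 + 19 years → 23 April 2026.
Interference Suspension Credit: +536 days → 11 October 2027.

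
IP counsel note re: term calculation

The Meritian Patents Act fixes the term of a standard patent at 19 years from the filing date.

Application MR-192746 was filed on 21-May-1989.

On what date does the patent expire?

Filing date + 19 years → 21 May 2008.

May 21, 2008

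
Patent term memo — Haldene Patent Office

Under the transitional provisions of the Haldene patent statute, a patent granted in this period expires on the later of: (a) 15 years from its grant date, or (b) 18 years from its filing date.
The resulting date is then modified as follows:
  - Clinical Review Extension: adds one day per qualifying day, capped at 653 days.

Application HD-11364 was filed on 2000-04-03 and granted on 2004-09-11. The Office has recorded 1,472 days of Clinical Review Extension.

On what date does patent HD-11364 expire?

(a) grant + 15 years → 11 September 2019.
(b) filing + 18 years → 3 April 2018.
Later of the two: 11 September 2019.
Clinical Review Extension: 1472 days claimed exceeds the 653-day cap, so +653 days → 25 June 2021.

2021-06-25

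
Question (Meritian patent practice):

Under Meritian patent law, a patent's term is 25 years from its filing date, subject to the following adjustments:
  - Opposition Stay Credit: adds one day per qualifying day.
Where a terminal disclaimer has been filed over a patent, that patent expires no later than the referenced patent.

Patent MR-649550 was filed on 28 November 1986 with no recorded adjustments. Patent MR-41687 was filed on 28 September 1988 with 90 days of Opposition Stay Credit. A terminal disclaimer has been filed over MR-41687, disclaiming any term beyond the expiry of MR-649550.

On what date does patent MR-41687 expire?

Natural term of MR-41687:
  Base: filing + 25 years → 28 September 2013.
  Opposition Stay Credit: +90 days → 27 December 2013.
Expiry of referenced patent MR-649550:
  Base: filing + 25 years → 28 November 2011.
Terminal disclaimer: MR-41687 expires on the earlier of 27 December 2013 and 28 November 2011.

November 28, 2011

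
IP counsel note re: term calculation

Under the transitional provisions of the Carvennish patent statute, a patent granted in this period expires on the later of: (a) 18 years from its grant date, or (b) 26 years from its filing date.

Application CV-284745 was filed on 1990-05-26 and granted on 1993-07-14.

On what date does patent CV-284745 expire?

(a) grant + 18 years → 14 July 2011.
(b) filing + 26 years → 26 May 2016.
Later of the two: 26 May 2016.

May 26, 2016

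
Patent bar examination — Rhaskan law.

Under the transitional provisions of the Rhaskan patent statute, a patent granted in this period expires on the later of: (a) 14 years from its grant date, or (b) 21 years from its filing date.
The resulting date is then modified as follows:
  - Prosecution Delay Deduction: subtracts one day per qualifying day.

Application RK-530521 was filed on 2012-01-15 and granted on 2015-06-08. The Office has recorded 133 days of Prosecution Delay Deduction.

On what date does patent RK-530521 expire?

2032-09-04

(a) grant + 14 years → 8 June 2029.
(b) filing + 21 years → 15 January 2033.
Later of the two: 15 January 2033.
Prosecution Delay Deduction: −133 days → 4 September 2032.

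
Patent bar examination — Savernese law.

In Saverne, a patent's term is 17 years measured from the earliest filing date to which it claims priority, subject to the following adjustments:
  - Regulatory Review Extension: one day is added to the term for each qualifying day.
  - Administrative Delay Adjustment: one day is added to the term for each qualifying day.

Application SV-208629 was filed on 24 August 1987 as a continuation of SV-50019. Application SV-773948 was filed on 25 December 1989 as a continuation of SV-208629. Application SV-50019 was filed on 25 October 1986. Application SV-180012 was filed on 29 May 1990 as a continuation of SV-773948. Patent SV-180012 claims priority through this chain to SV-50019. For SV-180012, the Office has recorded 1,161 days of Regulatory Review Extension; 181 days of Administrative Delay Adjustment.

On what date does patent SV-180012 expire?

2007-06-28

Earliest priority filing: 25 October 1986.
Base term: 25 October 1986 + 17 years → 25 October 2003.
Regulatory Review Extension: +1161 days → 29 December 2006.
Administrative Delay Adjustment: +181 days → 28 June 2007.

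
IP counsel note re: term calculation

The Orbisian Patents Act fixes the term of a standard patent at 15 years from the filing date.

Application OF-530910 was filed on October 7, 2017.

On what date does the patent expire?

October 7, 2032

Filing date + 15 years → 7 October 2032.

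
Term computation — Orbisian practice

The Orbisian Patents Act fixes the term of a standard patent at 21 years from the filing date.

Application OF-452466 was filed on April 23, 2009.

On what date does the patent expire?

Filing date + 21 years → 23 April 2030.

April 23, 2030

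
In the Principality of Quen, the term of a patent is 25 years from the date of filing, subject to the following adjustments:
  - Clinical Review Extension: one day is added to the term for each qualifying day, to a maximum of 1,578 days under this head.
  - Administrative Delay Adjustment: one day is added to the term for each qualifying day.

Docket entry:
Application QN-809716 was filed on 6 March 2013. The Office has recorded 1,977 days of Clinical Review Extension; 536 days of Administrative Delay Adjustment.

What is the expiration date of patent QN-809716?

2043-12-19

Base term: filing date + 25 years → 6 March 2038.
Clinical Review Extension: 1977 days claimed exceeds the 1578-day cap, so +1578 days → 1 July 2042.
Administrative Delay Adjustment: +536 days → 19 December 2043.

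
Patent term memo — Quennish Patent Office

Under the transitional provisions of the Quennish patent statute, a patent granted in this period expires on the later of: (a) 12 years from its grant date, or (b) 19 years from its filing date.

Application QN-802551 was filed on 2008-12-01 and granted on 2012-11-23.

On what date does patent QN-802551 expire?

(a) grant + 12 years → 23 November 2024.
(b) filing + 19 years → 1 December 2027.
Later of the two: 1 December 2027.

2027-12-01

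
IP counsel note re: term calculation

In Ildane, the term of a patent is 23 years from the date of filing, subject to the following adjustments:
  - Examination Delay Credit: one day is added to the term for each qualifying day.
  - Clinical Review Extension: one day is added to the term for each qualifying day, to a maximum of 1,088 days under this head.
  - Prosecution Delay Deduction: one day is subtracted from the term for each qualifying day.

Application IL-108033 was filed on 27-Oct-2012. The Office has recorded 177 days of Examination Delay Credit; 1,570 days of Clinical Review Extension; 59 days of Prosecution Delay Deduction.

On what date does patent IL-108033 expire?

2039-02-14

Base term: filing date + 23 years → 27 October 2035.
Examination Delay Credit: +177 days → 21 April 2036.
Clinical Review Extension: 1570 days claimed exceeds the 1088-day cap, so +1088 days → 14 April 2039.
Prosecution Delay Deduction: −59 days → 14 February 2039.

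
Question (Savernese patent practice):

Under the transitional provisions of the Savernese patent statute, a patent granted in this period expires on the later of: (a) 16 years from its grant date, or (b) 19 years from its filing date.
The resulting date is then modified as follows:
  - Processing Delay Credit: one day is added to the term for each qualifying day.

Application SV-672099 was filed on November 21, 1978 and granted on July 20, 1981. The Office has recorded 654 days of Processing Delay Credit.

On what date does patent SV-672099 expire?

September 6, 1999

(a) grant + 16 years → 20 July 1997.
(b) filing + 19 years → 21 November 1997.
Later of the two: 21 November 1997.
Processing Delay Credit: +654 days → 6 September 1999.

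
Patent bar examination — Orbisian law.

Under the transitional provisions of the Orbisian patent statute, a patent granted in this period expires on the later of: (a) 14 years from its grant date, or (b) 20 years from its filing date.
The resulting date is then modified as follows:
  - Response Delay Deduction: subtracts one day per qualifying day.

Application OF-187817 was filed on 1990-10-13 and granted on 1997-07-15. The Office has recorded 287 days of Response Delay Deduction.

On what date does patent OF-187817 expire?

(a) grant + 14 years → 15 July 2011.
(b) filing + 20 years → 13 October 2010.
Later of the two: 15 July 2011.
Response Delay Deduction: −287 days → 1 October 2010.

2010-10-01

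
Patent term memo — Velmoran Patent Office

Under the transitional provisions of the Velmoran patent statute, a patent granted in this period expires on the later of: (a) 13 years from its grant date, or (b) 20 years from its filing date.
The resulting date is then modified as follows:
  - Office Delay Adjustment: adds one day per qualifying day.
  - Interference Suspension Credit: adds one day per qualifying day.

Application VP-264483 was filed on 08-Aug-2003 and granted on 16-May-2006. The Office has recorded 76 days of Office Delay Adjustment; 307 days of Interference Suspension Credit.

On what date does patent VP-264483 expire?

(a) grant + 13 years → 16 May 2019.
(b) filing + 20 years → 8 August 2023.
Later of the two: 8 August 2023.
Office Delay Adjustment: +76 days → 23 October 2023.
Interference Suspension Credit: +307 days → 25 August 2024.

August 25, 2024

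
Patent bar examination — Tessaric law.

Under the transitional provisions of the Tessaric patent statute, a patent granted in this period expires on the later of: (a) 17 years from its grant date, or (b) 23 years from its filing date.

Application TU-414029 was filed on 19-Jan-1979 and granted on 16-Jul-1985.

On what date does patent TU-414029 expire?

2002-07-16

(a) grant + 17 years → 16 July 2002.
(b) filing + 23 years → 19 January 2002.
Later of the two: 16 July 2002.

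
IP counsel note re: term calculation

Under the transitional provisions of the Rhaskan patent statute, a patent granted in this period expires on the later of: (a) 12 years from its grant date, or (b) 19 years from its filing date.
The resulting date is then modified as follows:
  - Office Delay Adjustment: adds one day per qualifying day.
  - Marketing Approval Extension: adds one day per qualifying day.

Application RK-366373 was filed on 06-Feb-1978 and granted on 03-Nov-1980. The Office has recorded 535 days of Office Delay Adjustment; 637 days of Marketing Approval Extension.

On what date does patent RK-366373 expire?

(a) grant + 12 years → 3 November 1992.
(b) filing + 19 years → 6 February 1997.
Later of the two: 6 February 1997.
Office Delay Adjustment: +535 days → 26 July 1998.
Marketing Approval Extension: +637 days → 23 April 2000.

2000-04-23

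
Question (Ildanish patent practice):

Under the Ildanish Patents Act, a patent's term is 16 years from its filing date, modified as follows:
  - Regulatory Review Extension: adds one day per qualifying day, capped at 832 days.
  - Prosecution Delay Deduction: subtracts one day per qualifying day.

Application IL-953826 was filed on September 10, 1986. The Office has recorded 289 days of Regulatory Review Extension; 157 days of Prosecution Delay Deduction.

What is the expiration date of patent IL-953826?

January 20, 2003

Base term: filing date + 16 years → 10 September 2002.
Regulatory Review Extension: 289 days (within the 832-day cap) → +289 days → 26 June 2003.
Prosecution Delay Deduction: −157 days → 20 January 2003.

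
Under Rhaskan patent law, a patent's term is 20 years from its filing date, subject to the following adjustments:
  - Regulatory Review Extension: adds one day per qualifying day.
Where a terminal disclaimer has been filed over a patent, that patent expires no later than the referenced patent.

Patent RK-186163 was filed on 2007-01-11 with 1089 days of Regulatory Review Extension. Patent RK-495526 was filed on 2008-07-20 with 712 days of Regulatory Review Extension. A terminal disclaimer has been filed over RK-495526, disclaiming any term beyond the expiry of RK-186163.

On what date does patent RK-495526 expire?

Natural term of RK-495526:
  Base: filing + 20 years → 20 July 2028.
  Regulatory Review Extension: +712 days → 2 July 2030.
Expiry of referenced patent RK-186163:
  Base: filing + 20 years → 11 January 2027.
  Regulatory Review Extension: +1089 days → 4 January 2030.
Terminal disclaimer: RK-495526 expires on the earlier of 2 July 2030 and 4 January 2030.

2030-01-04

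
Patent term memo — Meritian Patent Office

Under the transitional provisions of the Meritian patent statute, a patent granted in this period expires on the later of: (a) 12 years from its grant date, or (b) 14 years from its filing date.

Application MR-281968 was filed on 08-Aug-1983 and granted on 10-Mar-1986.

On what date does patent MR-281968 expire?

(a) grant + 12 years → 10 March 1998.
(b) filing + 14 years → 8 August 1997.
Later of the two: 10 March 1998.

March 10, 1998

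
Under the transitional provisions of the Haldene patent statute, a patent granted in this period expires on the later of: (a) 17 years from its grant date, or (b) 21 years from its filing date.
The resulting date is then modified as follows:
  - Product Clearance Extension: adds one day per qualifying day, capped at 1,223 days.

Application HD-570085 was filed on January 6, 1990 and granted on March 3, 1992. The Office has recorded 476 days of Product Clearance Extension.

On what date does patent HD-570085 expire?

2012-04-26

(a) grant + 17 years → 3 March 2009.
(b) filing + 21 years → 6 January 2011.
Later of the two: 6 January 2011.
Product Clearance Extension: 476 days (within the 1223-day cap) → +476 days → 26 April 2012.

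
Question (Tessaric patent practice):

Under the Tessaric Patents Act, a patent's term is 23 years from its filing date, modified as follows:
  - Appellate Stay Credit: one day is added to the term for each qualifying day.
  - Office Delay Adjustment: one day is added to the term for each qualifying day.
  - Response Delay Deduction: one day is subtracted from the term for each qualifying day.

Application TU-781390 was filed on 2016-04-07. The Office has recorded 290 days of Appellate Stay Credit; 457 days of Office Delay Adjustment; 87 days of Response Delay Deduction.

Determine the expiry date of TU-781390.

2041-01-26

Base term: filing date + 23 years → 7 April 2039.
Appellate Stay Credit: +290 days → 22 January 2040.
Office Delay Adjustment: +457 days → 23 April 2041.
Response Delay Deduction: −87 days → 26 January 2041.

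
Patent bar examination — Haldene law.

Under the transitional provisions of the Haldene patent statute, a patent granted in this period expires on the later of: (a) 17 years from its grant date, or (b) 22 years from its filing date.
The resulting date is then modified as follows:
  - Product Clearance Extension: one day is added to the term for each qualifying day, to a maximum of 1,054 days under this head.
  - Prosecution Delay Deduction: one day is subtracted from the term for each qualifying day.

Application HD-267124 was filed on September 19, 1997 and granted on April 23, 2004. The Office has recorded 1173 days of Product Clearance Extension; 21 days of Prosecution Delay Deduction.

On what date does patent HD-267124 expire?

(a) grant + 17 years → 23 April 2021.
(b) filing + 22 years → 19 September 2019.
Later of the two: 23 April 2021.
Product Clearance Extension: 1173 days claimed exceeds the 1054-day cap, so +1054 days → 12 March 2024.
Prosecution Delay Deduction: −21 days → 20 February 2024.

February 20, 2024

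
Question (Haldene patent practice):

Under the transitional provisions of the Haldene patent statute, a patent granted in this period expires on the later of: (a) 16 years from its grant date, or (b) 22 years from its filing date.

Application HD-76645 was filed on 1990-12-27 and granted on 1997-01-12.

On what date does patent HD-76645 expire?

2013-01-12

(a) grant + 16 years → 12 January 2013.
(b) filing + 22 years → 27 December 2012.
Later of the two: 12 January 2013.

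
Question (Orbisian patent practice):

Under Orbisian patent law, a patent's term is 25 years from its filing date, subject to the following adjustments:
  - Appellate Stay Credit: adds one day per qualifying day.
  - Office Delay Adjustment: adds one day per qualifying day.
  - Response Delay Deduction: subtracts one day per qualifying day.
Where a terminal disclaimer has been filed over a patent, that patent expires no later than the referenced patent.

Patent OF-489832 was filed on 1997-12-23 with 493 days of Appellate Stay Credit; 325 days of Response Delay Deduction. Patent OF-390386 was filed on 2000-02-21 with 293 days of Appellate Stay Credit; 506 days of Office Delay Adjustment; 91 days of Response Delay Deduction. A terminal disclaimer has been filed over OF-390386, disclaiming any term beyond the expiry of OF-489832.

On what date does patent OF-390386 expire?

June 9, 2023

Natural term of OF-390386:
  Base: filing + 25 years → 21 February 2025.
  Appellate Stay Credit: +293 days → 11 December 2025.
  Office Delay Adjustment: +506 days → 1 May 2027.
  Response Delay Deduction: −91 days → 30 January 2027.
Expiry of referenced patent OF-489832:
  Base: filing + 25 years → 23 December 2022.
  Appellate Stay Credit: +493 days → 29 April 2024.
  Response Delay Deduction: −325 days → 9 June 2023.
Terminal disclaimer: OF-390386 expires on the earlier of 30 January 2027 and 9 June 2023.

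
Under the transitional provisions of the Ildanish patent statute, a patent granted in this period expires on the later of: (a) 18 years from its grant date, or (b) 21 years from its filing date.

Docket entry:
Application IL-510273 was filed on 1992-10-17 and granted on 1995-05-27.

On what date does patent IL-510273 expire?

(a) grant + 18 years → 27 May 2013.
(b) filing + 21 years → 17 October 2013.
Later of the two: 17 October 2013.

2013-10-17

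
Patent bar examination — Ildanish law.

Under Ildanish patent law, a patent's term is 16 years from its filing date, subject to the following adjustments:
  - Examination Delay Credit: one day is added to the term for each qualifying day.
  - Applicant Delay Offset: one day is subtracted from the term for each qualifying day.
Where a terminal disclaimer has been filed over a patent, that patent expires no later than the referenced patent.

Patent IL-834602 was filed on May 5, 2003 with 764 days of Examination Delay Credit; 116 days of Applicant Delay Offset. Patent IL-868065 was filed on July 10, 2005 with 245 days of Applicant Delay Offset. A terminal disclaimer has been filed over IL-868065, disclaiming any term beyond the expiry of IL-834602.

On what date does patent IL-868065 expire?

Natural term of IL-868065:
  Base: filing + 16 years → 10 July 2021.
  Applicant Delay Offset: −245 days → 7 November 2020.
Expiry of referenced patent IL-834602:
  Base: filing + 16 years → 5 May 2019.
  Examination Delay Credit: +764 days → 7 June 2021.
  Applicant Delay Offset: −116 days → 11 February 2021.
Terminal disclaimer: IL-868065 expires on the earlier of 7 November 2020 and 11 February 2021.

2020-11-07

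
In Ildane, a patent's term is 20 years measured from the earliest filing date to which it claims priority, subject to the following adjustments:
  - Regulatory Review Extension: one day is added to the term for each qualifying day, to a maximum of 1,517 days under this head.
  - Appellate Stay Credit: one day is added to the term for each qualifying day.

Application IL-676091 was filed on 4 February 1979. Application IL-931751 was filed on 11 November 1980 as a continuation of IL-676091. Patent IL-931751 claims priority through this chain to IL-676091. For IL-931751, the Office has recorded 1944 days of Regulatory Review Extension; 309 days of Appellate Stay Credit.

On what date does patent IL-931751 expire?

Earliest priority filing: 4 February 1979.
Base term: 4 February 1979 + 20 years → 4 February 1999.
Regulatory Review Extension: 1944 days claimed exceeds the 1517-day cap, so +1517 days → 1 April 2003.
Appellate Stay Credit: +309 days → 4 February 2004.

2004-02-04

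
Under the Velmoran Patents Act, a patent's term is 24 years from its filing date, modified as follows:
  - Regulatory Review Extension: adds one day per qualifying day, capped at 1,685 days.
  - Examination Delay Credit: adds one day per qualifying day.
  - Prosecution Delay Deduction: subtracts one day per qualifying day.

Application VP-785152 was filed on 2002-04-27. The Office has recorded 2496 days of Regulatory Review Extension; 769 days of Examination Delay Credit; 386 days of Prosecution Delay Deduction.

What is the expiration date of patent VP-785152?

Base term: filing date + 24 years → 27 April 2026.
Regulatory Review Extension: 2496 days claimed exceeds the 1685-day cap, so +1685 days → 7 December 2030.
Examination Delay Credit: +769 days → 14 January 2033.
Prosecution Delay Deduction: −386 days → 25 December 2031.

December 25, 2031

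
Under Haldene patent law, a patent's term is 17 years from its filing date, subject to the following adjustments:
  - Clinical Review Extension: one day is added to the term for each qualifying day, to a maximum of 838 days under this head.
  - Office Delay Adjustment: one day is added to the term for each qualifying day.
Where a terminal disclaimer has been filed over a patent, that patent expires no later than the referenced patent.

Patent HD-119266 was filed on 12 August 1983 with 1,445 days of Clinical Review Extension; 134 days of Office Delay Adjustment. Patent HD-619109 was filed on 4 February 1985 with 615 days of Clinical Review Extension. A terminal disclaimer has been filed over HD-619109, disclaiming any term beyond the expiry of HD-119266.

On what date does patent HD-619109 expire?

Natural term of HD-619109:
  Base: filing + 17 years → 4 February 2002.
  Clinical Review Extension: 615 days (within the 838-day cap) → +615 days → 12 October 2003.
Expiry of referenced patent HD-119266:
  Base: filing + 17 years → 12 August 2000.
  Clinical Review Extension: 1445 days claimed exceeds the 838-day cap, so +838 days → 28 November 2002.
  Office Delay Adjustment: +134 days → 11 April 2003.
Terminal disclaimer: HD-619109 expires on the earlier of 12 October 2003 and 11 April 2003.

April 11, 2003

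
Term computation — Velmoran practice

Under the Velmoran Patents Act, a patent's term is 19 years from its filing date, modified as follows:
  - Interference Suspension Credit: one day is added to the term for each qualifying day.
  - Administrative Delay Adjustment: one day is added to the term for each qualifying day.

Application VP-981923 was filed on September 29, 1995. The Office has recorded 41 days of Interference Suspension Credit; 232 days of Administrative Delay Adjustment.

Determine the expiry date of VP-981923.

Base term: filing date + 19 years → 29 September 2014.
Interference Suspension Credit: +41 days → 9 November 2014.
Administrative Delay Adjustment: +232 days → 29 June 2015.

June 29, 2015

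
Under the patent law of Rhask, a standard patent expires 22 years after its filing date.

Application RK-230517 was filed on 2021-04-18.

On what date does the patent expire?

Filing date + 22 years → 18 April 2043.

April 18, 2043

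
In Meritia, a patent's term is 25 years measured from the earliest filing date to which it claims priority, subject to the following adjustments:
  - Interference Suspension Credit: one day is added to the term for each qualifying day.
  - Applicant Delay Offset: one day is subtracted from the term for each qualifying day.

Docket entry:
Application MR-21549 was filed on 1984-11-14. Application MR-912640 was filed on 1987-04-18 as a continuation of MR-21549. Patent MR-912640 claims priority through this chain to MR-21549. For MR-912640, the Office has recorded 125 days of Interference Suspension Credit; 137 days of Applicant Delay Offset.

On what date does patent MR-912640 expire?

2009-11-02

Earliest priority filing: 14 November 1984.
Base term: 14 November 1984 + 25 years → 14 November 2009.
Interference Suspension Credit: +125 days → 19 March 2010.
Applicant Delay Offset: −137 days → 2 November 2009.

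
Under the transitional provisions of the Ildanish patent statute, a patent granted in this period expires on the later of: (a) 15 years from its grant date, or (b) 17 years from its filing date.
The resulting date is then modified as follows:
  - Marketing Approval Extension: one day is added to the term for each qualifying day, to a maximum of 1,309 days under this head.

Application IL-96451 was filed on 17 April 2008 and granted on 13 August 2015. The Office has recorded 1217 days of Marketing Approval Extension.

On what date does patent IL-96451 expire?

(a) grant + 15 years → 13 August 2030.
(b) filing + 17 years → 17 April 2025.
Later of the two: 13 August 2030.
Marketing Approval Extension: 1217 days (within the 1309-day cap) → +1217 days → 12 December 2033.

2033-12-12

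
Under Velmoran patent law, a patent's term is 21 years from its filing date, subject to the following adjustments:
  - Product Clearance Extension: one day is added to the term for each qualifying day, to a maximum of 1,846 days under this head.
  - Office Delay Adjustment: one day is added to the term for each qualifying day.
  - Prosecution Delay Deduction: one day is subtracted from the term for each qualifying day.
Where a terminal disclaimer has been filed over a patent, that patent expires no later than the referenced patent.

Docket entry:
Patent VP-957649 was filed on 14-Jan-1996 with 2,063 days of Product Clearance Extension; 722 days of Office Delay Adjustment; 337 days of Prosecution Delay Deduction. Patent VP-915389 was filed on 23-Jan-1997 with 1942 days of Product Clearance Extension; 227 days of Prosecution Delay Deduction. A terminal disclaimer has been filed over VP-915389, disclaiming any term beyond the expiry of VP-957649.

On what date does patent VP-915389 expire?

June 30, 2022

Natural term of VP-915389:
  Base: filing + 21 years → 23 January 2018.
  Product Clearance Extension: 1942 days claimed exceeds the 1846-day cap, so +1846 days → 12 February 2023.
  Prosecution Delay Deduction: −227 days → 30 June 2022.
Expiry of referenced patent VP-957649:
  Base: filing + 21 years → 14 January 2017.
  Product Clearance Extension: 2063 days claimed exceeds the 1846-day cap, so +1846 days → 3 February 2022.
  Office Delay Adjustment: +722 days → 26 January 2024.
  Prosecution Delay Deduction: −337 days → 23 February 2023.
Terminal disclaimer: VP-915389 expires on the earlier of 30 June 2022 and 23 February 2023.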